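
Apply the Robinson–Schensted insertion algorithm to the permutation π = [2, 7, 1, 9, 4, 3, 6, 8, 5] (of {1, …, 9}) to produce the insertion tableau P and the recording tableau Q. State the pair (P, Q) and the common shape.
P = [1, 3, 5, 8] / [2, 4, 6] / [7, 9];  Q = [1, 2, 4, 8] / [3, 5, 7] / [6, 9];  common shape = (4, 3, 2)

Row-insert the values π_1, π_2, … into P one at a time, bumping the leftmost entry strictly greater than the inserted value down to the next row. The recording tableau Q records, in position (i, j), the step at which that cell was added to P.
  Insert 2 (step 1): P = [2];  Q = [1]
  Insert 7 (step 2): P = [2, 7];  Q = [1, 2]
  Insert 1 (step 3): P = [1, 7] / [2];  Q = [1, 2] / [3]
  Insert 9 (step 4): P = [1, 7, 9] / [2];  Q = [1, 2, 4] / [3]
  Insert 4 (step 5): P = [1, 4, 9] / [2, 7];  Q = [1, 2, 4] / [3, 5]
  Insert 3 (step 6): P = [1, 3, 9] / [2, 4] / [7];  Q = [1, 2, 4] / [3, 5] / [6]
  Insert 6 (step 7): P = [1, 3, 6] / [2, 4, 9] / [7];  Q = [1, 2, 4] / [3, 5, 7] / [6]
  Insert 8 (step 8): P = [1, 3, 6, 8] / [2, 4, 9] / [7];  Q = [1, 2, 4, 8] / [3, 5, 7] / [6]
  Insert 5 (step 9): P = [1, 3, 5, 8] / [2, 4, 6] / [7, 9];  Q = [1, 2, 4, 8] / [3, 5, 7] / [6, 9]
Final shape: (4, 3, 2).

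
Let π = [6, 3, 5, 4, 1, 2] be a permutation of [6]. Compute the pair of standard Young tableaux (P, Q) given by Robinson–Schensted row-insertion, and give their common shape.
P = [1, 2] / [3, 4] / [5] / [6];  Q = [1, 3] / [2, 6] / [4] / [5];  common shape = (2, 2, 1, 1)

Row-insert the values π_1, π_2, … into P one at a time, bumping the leftmost entry strictly greater than the inserted value down to the next row. The recording tableau Q records, in position (i, j), the step at which that cell was added to P.
  Insert 6 (step 1): P = [6];  Q = [1]
  Insert 3 (step 2): P = [3] / [6];  Q = [1] / [2]
  Insert 5 (step 3): P = [3, 5] / [6];  Q = [1, 3] / [2]
  Insert 4 (step 4): P = [3, 4] / [5] / [6];  Q = [1, 3] / [2] / [4]
  Insert 1 (step 5): P = [1, 4] / [3] / [5] / [6];  Q = [1, 3] / [2] / [4] / [5]
  Insert 2 (step 6): P = [1, 2] / [3, 4] / [5] / [6];  Q = [1, 3] / [2, 6] / [4] / [5]
Final shape: (2, 2, 1, 1).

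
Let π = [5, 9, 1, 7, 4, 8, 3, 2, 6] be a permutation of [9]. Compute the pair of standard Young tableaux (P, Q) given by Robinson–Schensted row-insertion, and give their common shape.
P = [1, 2, 6] / [3, 7, 8] / [4] / [5] / [9];  Q = [1, 2, 6] / [3, 4, 9] / [5] / [7] / [8];  common shape = (3, 3, 1, 1, 1)

Row-insert the values π_1, π_2, … into P one at a time, bumping the leftmost entry strictly greater than the inserted value down to the next row. The recording tableau Q records, in position (i, j), the step at which that cell was added to P.
  Insert 5 (step 1): P = [5];  Q = [1]
  Insert 9 (step 2): P = [5, 9];  Q = [1, 2]
  Insert 1 (step 3): P = [1, 9] / [5];  Q = [1, 2] / [3]
  Insert 7 (step 4): P = [1, 7] / [5, 9];  Q = [1, 2] / [3, 4]
  Insert 4 (step 5): P = [1, 4] / [5, 7] / [9];  Q = [1, 2] / [3, 4] / [5]
  Insert 8 (step 6): P = [1, 4, 8] / [5, 7] / [9];  Q = [1, 2, 6] / [3, 4] / [5]
  Insert 3 (step 7): P = [1, 3, 8] / [4, 7] / [5] / [9];  Q = [1, 2, 6] / [3, 4] / [5] / [7]
  Insert 2 (step 8): P = [1, 2, 8] / [3, 7] / [4] / [5] / [9];  Q = [1, 2, 6] / [3, 4] / [5] / [7] / [8]
  Insert 6 (step 9): P = [1, 2, 6] / [3, 7, 8] / [4] / [5] / [9];  Q = [1, 2, 6] / [3, 4, 9] / [5] / [7] / [8]
Final shape: (3, 3, 1, 1, 1).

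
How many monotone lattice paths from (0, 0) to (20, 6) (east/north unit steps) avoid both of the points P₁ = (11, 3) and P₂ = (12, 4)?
Number of paths = 101010

Inclusion–exclusion. Total paths: C(26, 20) = 230230. Through P₁: C(14, 11)·C(12, 9) = 80080. Through P₂: C(16, 12)·C(10, 8) = 81900. Since P₁ is strictly southwest of P₂, a monotone path through both must visit P₁ then P₂; paths through both = C(14, 11)·C(2, 1)·C(10, 8) = 32760. Avoid both = 230230 − 80080 − 81900 + 32760 = 101010.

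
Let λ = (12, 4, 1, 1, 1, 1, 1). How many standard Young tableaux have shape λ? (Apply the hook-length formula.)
# SYT of shape (12, 4, 1, 1, 1, 1, 1) = 8230040

Hook-length formula: f^λ = n! / Π hook(c), product over all cells c of the Young diagram. For λ = (12, 4, 1, 1, 1, 1, 1), n = 21 boxes. Hook lengths by row (left-to-right, top-to-bottom): [18, 12, 11, 10, 8, 7, 6, 5, 4, 3, 2, 1]; [9, 3, 2, 1]; [5]; [4]; [3]; [2]; [1]. Product of hooks = 6207860736000. So f^λ = 21! / 6207860736000 = 51090942171709440000 / 6207860736000 = 8230040.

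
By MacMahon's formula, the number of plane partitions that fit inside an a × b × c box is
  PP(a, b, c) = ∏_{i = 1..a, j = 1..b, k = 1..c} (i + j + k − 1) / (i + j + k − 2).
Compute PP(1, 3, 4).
PP(1, 3, 4) = 35

Evaluate the triple product over i = 1..1, j = 1..3, k = 1..4. The factors are (2/1) · (3/2) · (4/3) · (5/4) · (3/2) · (4/3) · (5/4) · (6/5) · … (12 factors total). The numerators and denominators telescope so the product is an integer; carrying out the multiplication exactly gives PP(1, 3, 4) = 35.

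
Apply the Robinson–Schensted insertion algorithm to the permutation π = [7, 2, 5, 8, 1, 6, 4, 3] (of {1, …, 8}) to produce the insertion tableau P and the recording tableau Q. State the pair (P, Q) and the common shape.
P = [1, 3, 6] / [2, 4] / [5, 8] / [7];  Q = [1, 3, 4] / [2, 6] / [5, 7] / [8];  common shape = (3, 2, 2, 1)

Row-insert the values π_1, π_2, … into P one at a time, bumping the leftmost entry strictly greater than the inserted value down to the next row. The recording tableau Q records, in position (i, j), the step at which that cell was added to P.
  Insert 7 (step 1): P = [7];  Q = [1]
  Insert 2 (step 2): P = [2] / [7];  Q = [1] / [2]
  Insert 5 (step 3): P = [2, 5] / [7];  Q = [1, 3] / [2]
  Insert 8 (step 4): P = [2, 5, 8] / [7];  Q = [1, 3, 4] / [2]
  Insert 1 (step 5): P = [1, 5, 8] / [2] / [7];  Q = [1, 3, 4] / [2] / [5]
  Insert 6 (step 6): P = [1, 5, 6] / [2, 8] / [7];  Q = [1, 3, 4] / [2, 6] / [5]
  Insert 4 (step 7): P = [1, 4, 6] / [2, 5] / [7, 8];  Q = [1, 3, 4] / [2, 6] / [5, 7]
  Insert 3 (step 8): P = [1, 3, 6] / [2, 4] / [5, 8] / [7];  Q = [1, 3, 4] / [2, 6] / [5, 7] / [8]
Final shape: (3, 2, 2, 1).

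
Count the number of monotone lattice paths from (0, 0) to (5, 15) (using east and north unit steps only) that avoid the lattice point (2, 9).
Number of paths = 10884

Total paths from (0, 0) to (5, 15): C(20, 5) = 15504. Paths through (2, 9): (paths (0, 0) → (2, 9)) × (paths (2, 9) → (5, 15)) = C(11, 2) · C(9, 3) = 55 · 84 = 4620. Avoidance count = 15504 − 4620 = 10884.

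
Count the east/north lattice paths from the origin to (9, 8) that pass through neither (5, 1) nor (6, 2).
Number of paths = 20986

Inclusion–exclusion. Total paths: C(17, 9) = 24310. Through P₁: C(6, 5)·C(11, 4) = 1980. Through P₂: C(8, 6)·C(9, 3) = 2352. Since P₁ is strictly southwest of P₂, a monotone path through both must visit P₁ then P₂; paths through both = C(6, 5)·C(2, 1)·C(9, 3) = 1008. Avoid both = 24310 − 1980 − 2352 + 1008 = 20986.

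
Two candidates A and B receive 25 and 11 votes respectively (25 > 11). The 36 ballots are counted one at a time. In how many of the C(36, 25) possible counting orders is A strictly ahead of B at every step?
Strict-lead orderings = 233646504

Total orderings of the 36 votes with 25 for A: C(36, 25) = 600805296. By the Bertrand ballot formula (Cycle Lemma / reflection principle), the number of orderings in which A is strictly ahead of B throughout is (p − q)/(p + q) · C(p + q, p) = (25 − 11)/(25 + 11) · 600805296 = 233646504.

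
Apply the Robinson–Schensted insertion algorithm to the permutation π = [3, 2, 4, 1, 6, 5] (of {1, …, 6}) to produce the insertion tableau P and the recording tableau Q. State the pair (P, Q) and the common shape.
P = [1, 4, 5] / [2, 6] / [3];  Q = [1, 3, 5] / [2, 6] / [4];  common shape = (3, 2, 1)

Row-insert the values π_1, π_2, … into P one at a time, bumping the leftmost entry strictly greater than the inserted value down to the next row. The recording tableau Q records, in position (i, j), the step at which that cell was added to P.
  Insert 3 (step 1): P = [3];  Q = [1]
  Insert 2 (step 2): P = [2] / [3];  Q = [1] / [2]
  Insert 4 (step 3): P = [2, 4] / [3];  Q = [1, 3] / [2]
  Insert 1 (step 4): P = [1, 4] / [2] / [3];  Q = [1, 3] / [2] / [4]
  Insert 6 (step 5): P = [1, 4, 6] / [2] / [3];  Q = [1, 3, 5] / [2] / [4]
  Insert 5 (step 6): P = [1, 4, 5] / [2, 6] / [3];  Q = [1, 3, 5] / [2, 6] / [4]
Final shape: (3, 2, 1).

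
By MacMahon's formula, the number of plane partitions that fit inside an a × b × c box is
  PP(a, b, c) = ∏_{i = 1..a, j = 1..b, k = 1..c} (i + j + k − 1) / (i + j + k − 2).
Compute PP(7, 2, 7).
PP(7, 2, 7) = 2760615

Evaluate the triple product over i = 1..7, j = 1..2, k = 1..7. The factors are (2/1) · (3/2) · (4/3) · (5/4) · (6/5) · (7/6) · (8/7) · (3/2) · … (98 factors total). The numerators and denominators telescope so the product is an integer; carrying out the multiplication exactly gives PP(7, 2, 7) = 2760615.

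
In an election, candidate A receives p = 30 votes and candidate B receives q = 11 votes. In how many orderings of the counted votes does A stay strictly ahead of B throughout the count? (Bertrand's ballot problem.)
Strict-lead orderings = 1464140912

Total orderings of the 41 votes with 30 for A: C(41, 30) = 3159461968. By the Bertrand ballot formula (Cycle Lemma / reflection principle), the number of orderings in which A is strictly ahead of B throughout is (p − q)/(p + q) · C(p + q, p) = (30 − 11)/(30 + 11) · 3159461968 = 1464140912.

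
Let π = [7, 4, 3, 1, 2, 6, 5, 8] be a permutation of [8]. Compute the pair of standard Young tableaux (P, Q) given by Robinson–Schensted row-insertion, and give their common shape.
P = [1, 2, 5, 8] / [3, 6] / [4] / [7];  Q = [1, 5, 6, 8] / [2, 7] / [3] / [4];  common shape = (4, 2, 1, 1)

Row-insert the values π_1, π_2, … into P one at a time, bumping the leftmost entry strictly greater than the inserted value down to the next row. The recording tableau Q records, in position (i, j), the step at which that cell was added to P.
  Insert 7 (step 1): P = [7];  Q = [1]
  Insert 4 (step 2): P = [4] / [7];  Q = [1] / [2]
  Insert 3 (step 3): P = [3] / [4] / [7];  Q = [1] / [2] / [3]
  Insert 1 (step 4): P = [1] / [3] / [4] / [7];  Q = [1] / [2] / [3] / [4]
  Insert 2 (step 5): P = [1, 2] / [3] / [4] / [7];  Q = [1, 5] / [2] / [3] / [4]
  Insert 6 (step 6): P = [1, 2, 6] / [3] / [4] / [7];  Q = [1, 5, 6] / [2] / [3] / [4]
  Insert 5 (step 7): P = [1, 2, 5] / [3, 6] / [4] / [7];  Q = [1, 5, 6] / [2, 7] / [3] / [4]
  Insert 8 (step 8): P = [1, 2, 5, 8] / [3, 6] / [4] / [7];  Q = [1, 5, 6, 8] / [2, 7] / [3] / [4]
Final shape: (4, 2, 1, 1).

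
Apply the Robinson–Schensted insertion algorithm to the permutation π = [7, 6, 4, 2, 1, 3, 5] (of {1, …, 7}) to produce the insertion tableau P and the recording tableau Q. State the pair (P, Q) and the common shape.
P = [1, 3, 5] / [2] / [4] / [6] / [7];  Q = [1, 6, 7] / [2] / [3] / [4] / [5];  common shape = (3, 1, 1, 1, 1)

Row-insert the values π_1, π_2, … into P one at a time, bumping the leftmost entry strictly greater than the inserted value down to the next row. The recording tableau Q records, in position (i, j), the step at which that cell was added to P.
  Insert 7 (step 1): P = [7];  Q = [1]
  Insert 6 (step 2): P = [6] / [7];  Q = [1] / [2]
  Insert 4 (step 3): P = [4] / [6] / [7];  Q = [1] / [2] / [3]
  Insert 2 (step 4): P = [2] / [4] / [6] / [7];  Q = [1] / [2] / [3] / [4]
  Insert 1 (step 5): P = [1] / [2] / [4] / [6] / [7];  Q = [1] / [2] / [3] / [4] / [5]
  Insert 3 (step 6): P = [1, 3] / [2] / [4] / [6] / [7];  Q = [1, 6] / [2] / [3] / [4] / [5]
  Insert 5 (step 7): P = [1, 3, 5] / [2] / [4] / [6] / [7];  Q = [1, 6, 7] / [2] / [3] / [4] / [5]
Final shape: (3, 1, 1, 1, 1).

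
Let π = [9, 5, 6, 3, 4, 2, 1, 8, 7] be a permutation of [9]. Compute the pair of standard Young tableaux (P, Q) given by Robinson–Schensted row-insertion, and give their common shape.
P = [1, 4, 7] / [2, 6, 8] / [3] / [5] / [9];  Q = [1, 3, 8] / [2, 5, 9] / [4] / [6] / [7];  common shape = (3, 3, 1, 1, 1)

Row-insert the values π_1, π_2, … into P one at a time, bumping the leftmost entry strictly greater than the inserted value down to the next row. The recording tableau Q records, in position (i, j), the step at which that cell was added to P.
  Insert 9 (step 1): P = [9];  Q = [1]
  Insert 5 (step 2): P = [5] / [9];  Q = [1] / [2]
  Insert 6 (step 3): P = [5, 6] / [9];  Q = [1, 3] / [2]
  Insert 3 (step 4): P = [3, 6] / [5] / [9];  Q = [1, 3] / [2] / [4]
  Insert 4 (step 5): P = [3, 4] / [5, 6] / [9];  Q = [1, 3] / [2, 5] / [4]
  Insert 2 (step 6): P = [2, 4] / [3, 6] / [5] / [9];  Q = [1, 3] / [2, 5] / [4] / [6]
  Insert 1 (step 7): P = [1, 4] / [2, 6] / [3] / [5] / [9];  Q = [1, 3] / [2, 5] / [4] / [6] / [7]
  Insert 8 (step 8): P = [1, 4, 8] / [2, 6] / [3] / [5] / [9];  Q = [1, 3, 8] / [2, 5] / [4] / [6] / [7]
  Insert 7 (step 9): P = [1, 4, 7] / [2, 6, 8] / [3] / [5] / [9];  Q = [1, 3, 8] / [2, 5, 9] / [4] / [6] / [7]
Final shape: (3, 3, 1, 1, 1).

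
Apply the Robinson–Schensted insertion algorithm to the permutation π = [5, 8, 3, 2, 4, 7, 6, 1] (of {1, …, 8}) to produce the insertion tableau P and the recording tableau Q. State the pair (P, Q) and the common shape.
P = [1, 4, 6] / [2, 7] / [3, 8] / [5];  Q = [1, 2, 6] / [3, 5] / [4, 7] / [8];  common shape = (3, 2, 2, 1)

Row-insert the values π_1, π_2, … into P one at a time, bumping the leftmost entry strictly greater than the inserted value down to the next row. The recording tableau Q records, in position (i, j), the step at which that cell was added to P.
  Insert 5 (step 1): P = [5];  Q = [1]
  Insert 8 (step 2): P = [5, 8];  Q = [1, 2]
  Insert 3 (step 3): P = [3, 8] / [5];  Q = [1, 2] / [3]
  Insert 2 (step 4): P = [2, 8] / [3] / [5];  Q = [1, 2] / [3] / [4]
  Insert 4 (step 5): P = [2, 4] / [3, 8] / [5];  Q = [1, 2] / [3, 5] / [4]
  Insert 7 (step 6): P = [2, 4, 7] / [3, 8] / [5];  Q = [1, 2, 6] / [3, 5] / [4]
  Insert 6 (step 7): P = [2, 4, 6] / [3, 7] / [5, 8];  Q = [1, 2, 6] / [3, 5] / [4, 7]
  Insert 1 (step 8): P = [1, 4, 6] / [2, 7] / [3, 8] / [5];  Q = [1, 2, 6] / [3, 5] / [4, 7] / [8]
Final shape: (3, 2, 2, 1).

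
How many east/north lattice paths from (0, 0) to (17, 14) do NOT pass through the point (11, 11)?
Number of paths = 205926237

Total paths from (0, 0) to (17, 14): C(31, 17) = 265182525. Paths through (11, 11): (paths (0, 0) → (11, 11)) × (paths (11, 11) → (17, 14)) = C(22, 11) · C(9, 6) = 705432 · 84 = 59256288. Avoidance count = 265182525 − 59256288 = 205926237.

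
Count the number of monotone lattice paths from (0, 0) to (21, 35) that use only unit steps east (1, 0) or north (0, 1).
Number of paths = 1346766106565880

A monotone lattice path from (0, 0) to (21, 35) consists of 21 east steps and 35 north steps in some order, so it is determined by which 21 of the 56 steps are east. The count is C(56, 21) = 1346766106565880.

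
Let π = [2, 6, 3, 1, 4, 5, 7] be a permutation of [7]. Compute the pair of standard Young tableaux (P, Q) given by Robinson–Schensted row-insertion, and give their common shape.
P = [1, 3, 4, 5, 7] / [2] / [6];  Q = [1, 2, 5, 6, 7] / [3] / [4];  common shape = (5, 1, 1)

Row-insert the values π_1, π_2, … into P one at a time, bumping the leftmost entry strictly greater than the inserted value down to the next row. The recording tableau Q records, in position (i, j), the step at which that cell was added to P.
  Insert 2 (step 1): P = [2];  Q = [1]
  Insert 6 (step 2): P = [2, 6];  Q = [1, 2]
  Insert 3 (step 3): P = [2, 3] / [6];  Q = [1, 2] / [3]
  Insert 1 (step 4): P = [1, 3] / [2] / [6];  Q = [1, 2] / [3] / [4]
  Insert 4 (step 5): P = [1, 3, 4] / [2] / [6];  Q = [1, 2, 5] / [3] / [4]
  Insert 5 (step 6): P = [1, 3, 4, 5] / [2] / [6];  Q = [1, 2, 5, 6] / [3] / [4]
  Insert 7 (step 7): P = [1, 3, 4, 5, 7] / [2] / [6];  Q = [1, 2, 5, 6, 7] / [3] / [4]
Final shape: (5, 1, 1).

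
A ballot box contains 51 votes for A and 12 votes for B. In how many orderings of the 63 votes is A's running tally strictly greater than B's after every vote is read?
Strict-lead orderings = 1651881800049

Total orderings of the 63 votes with 51 for A: C(63, 51) = 2668424446233. By the Bertrand ballot formula (Cycle Lemma / reflection principle), the number of orderings in which A is strictly ahead of B throughout is (p − q)/(p + q) · C(p + q, p) = (51 − 12)/(51 + 12) · 2668424446233 = 1651881800049.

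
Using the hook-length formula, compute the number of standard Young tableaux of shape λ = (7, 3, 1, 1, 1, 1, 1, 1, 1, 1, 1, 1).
# SYT of shape (7, 3, 1, 1, 1, 1, 1, 1, 1, 1, 1, 1) = 1421200

Hook-length formula: f^λ = n! / Π hook(c), product over all cells c of the Young diagram. For λ = (7, 3, 1, 1, 1, 1, 1, 1, 1, 1, 1, 1), n = 20 boxes. Hook lengths by row (left-to-right, top-to-bottom): [18, 7, 6, 4, 3, 2, 1]; [13, 2, 1]; [10]; [9]; [8]; [7]; [6]; [5]; [4]; [3]; [2]; [1]. Product of hooks = 1711864627200. So f^λ = 20! / 1711864627200 = 2432902008176640000 / 1711864627200 = 1421200.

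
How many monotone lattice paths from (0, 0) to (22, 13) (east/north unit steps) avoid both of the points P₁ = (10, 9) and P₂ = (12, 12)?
Number of paths = 1288625704

Inclusion–exclusion. Total paths: C(35, 22) = 1476337800. Through P₁: C(19, 10)·C(16, 12) = 168127960. Through P₂: C(24, 12)·C(11, 10) = 29745716. Since P₁ is strictly southwest of P₂, a monotone path through both must visit P₁ then P₂; paths through both = C(19, 10)·C(5, 2)·C(11, 10) = 10161580. Avoid both = 1476337800 − 168127960 − 29745716 + 10161580 = 1288625704.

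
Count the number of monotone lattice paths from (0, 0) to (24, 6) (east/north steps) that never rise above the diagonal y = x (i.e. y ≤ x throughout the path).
Number of paths = 451269

By the reflection principle (André's argument), the number of monotone paths to (24, 6) with n ≤ m that never go above y = x is C(30, 24) − C(30, 25) = 593775 − 142506 = 451269.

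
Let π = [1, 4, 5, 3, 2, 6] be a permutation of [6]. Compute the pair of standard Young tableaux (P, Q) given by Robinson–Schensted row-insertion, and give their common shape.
P = [1, 2, 5, 6] / [3] / [4];  Q = [1, 2, 3, 6] / [4] / [5];  common shape = (4, 1, 1)

Row-insert the values π_1, π_2, … into P one at a time, bumping the leftmost entry strictly greater than the inserted value down to the next row. The recording tableau Q records, in position (i, j), the step at which that cell was added to P.
  Insert 1 (step 1): P = [1];  Q = [1]
  Insert 4 (step 2): P = [1, 4];  Q = [1, 2]
  Insert 5 (step 3): P = [1, 4, 5];  Q = [1, 2, 3]
  Insert 3 (step 4): P = [1, 3, 5] / [4];  Q = [1, 2, 3] / [4]
  Insert 2 (step 5): P = [1, 2, 5] / [3] / [4];  Q = [1, 2, 3] / [4] / [5]
  Insert 6 (step 6): P = [1, 2, 5, 6] / [3] / [4];  Q = [1, 2, 3, 6] / [4] / [5]
Final shape: (4, 1, 1).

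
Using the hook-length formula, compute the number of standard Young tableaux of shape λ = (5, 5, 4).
# SYT of shape (5, 5, 4) = 6006

Hook-length formula: f^λ = n! / Π hook(c), product over all cells c of the Young diagram. For λ = (5, 5, 4), n = 14 boxes. Hook lengths by row (left-to-right, top-to-bottom): [7, 6, 5, 4, 2]; [6, 5, 4, 3, 1]; [4, 3, 2, 1]. Product of hooks = 14515200. So f^λ = 14! / 14515200 = 87178291200 / 14515200 = 6006.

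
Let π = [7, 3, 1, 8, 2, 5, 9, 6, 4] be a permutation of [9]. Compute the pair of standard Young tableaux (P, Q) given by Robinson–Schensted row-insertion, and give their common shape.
P = [1, 2, 4, 6] / [3, 5, 9] / [7, 8];  Q = [1, 4, 6, 7] / [2, 5, 8] / [3, 9];  common shape = (4, 3, 2)

Row-insert the values π_1, π_2, … into P one at a time, bumping the leftmost entry strictly greater than the inserted value down to the next row. The recording tableau Q records, in position (i, j), the step at which that cell was added to P.
  Insert 7 (step 1): P = [7];  Q = [1]
  Insert 3 (step 2): P = [3] / [7];  Q = [1] / [2]
  Insert 1 (step 3): P = [1] / [3] / [7];  Q = [1] / [2] / [3]
  Insert 8 (step 4): P = [1, 8] / [3] / [7];  Q = [1, 4] / [2] / [3]
  Insert 2 (step 5): P = [1, 2] / [3, 8] / [7];  Q = [1, 4] / [2, 5] / [3]
  Insert 5 (step 6): P = [1, 2, 5] / [3, 8] / [7];  Q = [1, 4, 6] / [2, 5] / [3]
  Insert 9 (step 7): P = [1, 2, 5, 9] / [3, 8] / [7];  Q = [1, 4, 6, 7] / [2, 5] / [3]
  Insert 6 (step 8): P = [1, 2, 5, 6] / [3, 8, 9] / [7];  Q = [1, 4, 6, 7] / [2, 5, 8] / [3]
  Insert 4 (step 9): P = [1, 2, 4, 6] / [3, 5, 9] / [7, 8];  Q = [1, 4, 6, 7] / [2, 5, 8] / [3, 9]
Final shape: (4, 3, 2).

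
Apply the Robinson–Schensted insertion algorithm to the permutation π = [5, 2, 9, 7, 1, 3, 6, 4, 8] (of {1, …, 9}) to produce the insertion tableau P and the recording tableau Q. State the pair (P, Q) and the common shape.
P = [1, 3, 4, 8] / [2, 6] / [5, 7] / [9];  Q = [1, 3, 7, 9] / [2, 4] / [5, 6] / [8];  common shape = (4, 2, 2, 1)

Row-insert the values π_1, π_2, … into P one at a time, bumping the leftmost entry strictly greater than the inserted value down to the next row. The recording tableau Q records, in position (i, j), the step at which that cell was added to P.
  Insert 5 (step 1): P = [5];  Q = [1]
  Insert 2 (step 2): P = [2] / [5];  Q = [1] / [2]
  Insert 9 (step 3): P = [2, 9] / [5];  Q = [1, 3] / [2]
  Insert 7 (step 4): P = [2, 7] / [5, 9];  Q = [1, 3] / [2, 4]
  Insert 1 (step 5): P = [1, 7] / [2, 9] / [5];  Q = [1, 3] / [2, 4] / [5]
  Insert 3 (step 6): P = [1, 3] / [2, 7] / [5, 9];  Q = [1, 3] / [2, 4] / [5, 6]
  Insert 6 (step 7): P = [1, 3, 6] / [2, 7] / [5, 9];  Q = [1, 3, 7] / [2, 4] / [5, 6]
  Insert 4 (step 8): P = [1, 3, 4] / [2, 6] / [5, 7] / [9];  Q = [1, 3, 7] / [2, 4] / [5, 6] / [8]
  Insert 8 (step 9): P = [1, 3, 4, 8] / [2, 6] / [5, 7] / [9];  Q = [1, 3, 7, 9] / [2, 4] / [5, 6] / [8]
Final shape: (4, 2, 2, 1).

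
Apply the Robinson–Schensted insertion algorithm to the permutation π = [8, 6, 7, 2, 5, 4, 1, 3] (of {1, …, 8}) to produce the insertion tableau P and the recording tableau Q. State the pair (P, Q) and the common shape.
P = [1, 3] / [2, 4] / [5, 7] / [6] / [8];  Q = [1, 3] / [2, 5] / [4, 8] / [6] / [7];  common shape = (2, 2, 2, 1, 1)

Row-insert the values π_1, π_2, … into P one at a time, bumping the leftmost entry strictly greater than the inserted value down to the next row. The recording tableau Q records, in position (i, j), the step at which that cell was added to P.
  Insert 8 (step 1): P = [8];  Q = [1]
  Insert 6 (step 2): P = [6] / [8];  Q = [1] / [2]
  Insert 7 (step 3): P = [6, 7] / [8];  Q = [1, 3] / [2]
  Insert 2 (step 4): P = [2, 7] / [6] / [8];  Q = [1, 3] / [2] / [4]
  Insert 5 (step 5): P = [2, 5] / [6, 7] / [8];  Q = [1, 3] / [2, 5] / [4]
  Insert 4 (step 6): P = [2, 4] / [5, 7] / [6] / [8];  Q = [1, 3] / [2, 5] / [4] / [6]
  Insert 1 (step 7): P = [1, 4] / [2, 7] / [5] / [6] / [8];  Q = [1, 3] / [2, 5] / [4] / [6] / [7]
  Insert 3 (step 8): P = [1, 3] / [2, 4] / [5, 7] / [6] / [8];  Q = [1, 3] / [2, 5] / [4, 8] / [6] / [7]
Final shape: (2, 2, 2, 1, 1).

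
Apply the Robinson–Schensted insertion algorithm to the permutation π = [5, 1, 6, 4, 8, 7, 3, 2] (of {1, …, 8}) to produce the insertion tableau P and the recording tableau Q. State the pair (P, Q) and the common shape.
P = [1, 2, 7] / [3, 6, 8] / [4] / [5];  Q = [1, 3, 5] / [2, 4, 6] / [7] / [8];  common shape = (3, 3, 1, 1)

Row-insert the values π_1, π_2, … into P one at a time, bumping the leftmost entry strictly greater than the inserted value down to the next row. The recording tableau Q records, in position (i, j), the step at which that cell was added to P.
  Insert 5 (step 1): P = [5];  Q = [1]
  Insert 1 (step 2): P = [1] / [5];  Q = [1] / [2]
  Insert 6 (step 3): P = [1, 6] / [5];  Q = [1, 3] / [2]
  Insert 4 (step 4): P = [1, 4] / [5, 6];  Q = [1, 3] / [2, 4]
  Insert 8 (step 5): P = [1, 4, 8] / [5, 6];  Q = [1, 3, 5] / [2, 4]
  Insert 7 (step 6): P = [1, 4, 7] / [5, 6, 8];  Q = [1, 3, 5] / [2, 4, 6]
  Insert 3 (step 7): P = [1, 3, 7] / [4, 6, 8] / [5];  Q = [1, 3, 5] / [2, 4, 6] / [7]
  Insert 2 (step 8): P = [1, 2, 7] / [3, 6, 8] / [4] / [5];  Q = [1, 3, 5] / [2, 4, 6] / [7] / [8]
Final shape: (3, 3, 1, 1).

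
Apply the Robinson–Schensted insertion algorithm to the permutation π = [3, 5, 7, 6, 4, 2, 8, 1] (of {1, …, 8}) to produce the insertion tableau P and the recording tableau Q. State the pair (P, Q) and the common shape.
P = [1, 4, 6, 8] / [2] / [3] / [5] / [7];  Q = [1, 2, 3, 7] / [4] / [5] / [6] / [8];  common shape = (4, 1, 1, 1, 1)

Row-insert the values π_1, π_2, … into P one at a time, bumping the leftmost entry strictly greater than the inserted value down to the next row. The recording tableau Q records, in position (i, j), the step at which that cell was added to P.
  Insert 3 (step 1): P = [3];  Q = [1]
  Insert 5 (step 2): P = [3, 5];  Q = [1, 2]
  Insert 7 (step 3): P = [3, 5, 7];  Q = [1, 2, 3]
  Insert 6 (step 4): P = [3, 5, 6] / [7];  Q = [1, 2, 3] / [4]
  Insert 4 (step 5): P = [3, 4, 6] / [5] / [7];  Q = [1, 2, 3] / [4] / [5]
  Insert 2 (step 6): P = [2, 4, 6] / [3] / [5] / [7];  Q = [1, 2, 3] / [4] / [5] / [6]
  Insert 8 (step 7): P = [2, 4, 6, 8] / [3] / [5] / [7];  Q = [1, 2, 3, 7] / [4] / [5] / [6]
  Insert 1 (step 8): P = [1, 4, 6, 8] / [2] / [3] / [5] / [7];  Q = [1, 2, 3, 7] / [4] / [5] / [6] / [8]
Final shape: (4, 1, 1, 1, 1).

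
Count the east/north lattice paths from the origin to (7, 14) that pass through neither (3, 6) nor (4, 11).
Number of paths = 57480

Inclusion–exclusion. Total paths: C(21, 7) = 116280. Through P₁: C(9, 3)·C(12, 4) = 41580. Through P₂: C(15, 4)·C(6, 3) = 27300. Since P₁ is strictly southwest of P₂, a monotone path through both must visit P₁ then P₂; paths through both = C(9, 3)·C(6, 1)·C(6, 3) = 10080. Avoid both = 116280 − 41580 − 27300 + 10080 = 57480.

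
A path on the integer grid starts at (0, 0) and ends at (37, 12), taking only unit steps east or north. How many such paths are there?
Number of paths = 92263734836

A monotone lattice path from (0, 0) to (37, 12) consists of 37 east steps and 12 north steps in some order, so it is determined by which 37 of the 49 steps are east. The count is C(49, 37) = 92263734836.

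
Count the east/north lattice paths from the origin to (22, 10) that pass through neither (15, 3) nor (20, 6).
Number of paths = 58943718

Inclusion–exclusion. Total paths: C(32, 22) = 64512240. Through P₁: C(18, 15)·C(14, 7) = 2800512. Through P₂: C(26, 20)·C(6, 2) = 3453450. Since P₁ is strictly southwest of P₂, a monotone path through both must visit P₁ then P₂; paths through both = C(18, 15)·C(8, 5)·C(6, 2) = 685440. Avoid both = 64512240 − 2800512 − 3453450 + 685440 = 58943718.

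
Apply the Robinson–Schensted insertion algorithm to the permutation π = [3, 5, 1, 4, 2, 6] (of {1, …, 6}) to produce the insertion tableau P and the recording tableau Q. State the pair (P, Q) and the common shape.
P = [1, 2, 6] / [3, 4] / [5];  Q = [1, 2, 6] / [3, 4] / [5];  common shape = (3, 2, 1)

Row-insert the values π_1, π_2, … into P one at a time, bumping the leftmost entry strictly greater than the inserted value down to the next row. The recording tableau Q records, in position (i, j), the step at which that cell was added to P.
  Insert 3 (step 1): P = [3];  Q = [1]
  Insert 5 (step 2): P = [3, 5];  Q = [1, 2]
  Insert 1 (step 3): P = [1, 5] / [3];  Q = [1, 2] / [3]
  Insert 4 (step 4): P = [1, 4] / [3, 5];  Q = [1, 2] / [3, 4]
  Insert 2 (step 5): P = [1, 2] / [3, 4] / [5];  Q = [1, 2] / [3, 4] / [5]
  Insert 6 (step 6): P = [1, 2, 6] / [3, 4] / [5];  Q = [1, 2, 6] / [3, 4] / [5]
Final shape: (3, 2, 1).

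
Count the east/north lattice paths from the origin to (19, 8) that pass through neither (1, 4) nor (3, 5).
Number of paths = 2143771

Inclusion–exclusion. Total paths: C(27, 19) = 2220075. Through P₁: C(5, 1)·C(22, 18) = 36575. Through P₂: C(8, 3)·C(19, 16) = 54264. Since P₁ is strictly southwest of P₂, a monotone path through both must visit P₁ then P₂; paths through both = C(5, 1)·C(3, 2)·C(19, 16) = 14535. Avoid both = 2220075 − 36575 − 54264 + 14535 = 2143771.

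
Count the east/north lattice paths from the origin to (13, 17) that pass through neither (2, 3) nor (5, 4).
Number of paths = 57685710

Inclusion–exclusion. Total paths: C(30, 13) = 119759850. Through P₁: C(5, 2)·C(25, 11) = 44574000. Through P₂: C(9, 5)·C(21, 8) = 25639740. Since P₁ is strictly southwest of P₂, a monotone path through both must visit P₁ then P₂; paths through both = C(5, 2)·C(4, 3)·C(21, 8) = 8139600. Avoid both = 119759850 − 44574000 − 25639740 + 8139600 = 57685710.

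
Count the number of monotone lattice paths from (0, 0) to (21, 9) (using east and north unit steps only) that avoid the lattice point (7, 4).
Number of paths = 10469910

Total paths from (0, 0) to (21, 9): C(30, 21) = 14307150. Paths through (7, 4): (paths (0, 0) → (7, 4)) × (paths (7, 4) → (21, 9)) = C(11, 7) · C(19, 14) = 330 · 11628 = 3837240. Avoidance count = 14307150 − 3837240 = 10469910.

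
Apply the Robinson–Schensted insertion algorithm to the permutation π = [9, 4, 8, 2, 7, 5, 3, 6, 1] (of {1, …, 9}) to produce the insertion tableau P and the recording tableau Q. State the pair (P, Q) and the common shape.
P = [1, 3, 6] / [2, 5] / [4] / [7] / [8] / [9];  Q = [1, 3, 8] / [2, 5] / [4] / [6] / [7] / [9];  common shape = (3, 2, 1, 1, 1, 1)

Row-insert the values π_1, π_2, … into P one at a time, bumping the leftmost entry strictly greater than the inserted value down to the next row. The recording tableau Q records, in position (i, j), the step at which that cell was added to P.
  Insert 9 (step 1): P = [9];  Q = [1]
  Insert 4 (step 2): P = [4] / [9];  Q = [1] / [2]
  Insert 8 (step 3): P = [4, 8] / [9];  Q = [1, 3] / [2]
  Insert 2 (step 4): P = [2, 8] / [4] / [9];  Q = [1, 3] / [2] / [4]
  Insert 7 (step 5): P = [2, 7] / [4, 8] / [9];  Q = [1, 3] / [2, 5] / [4]
  Insert 5 (step 6): P = [2, 5] / [4, 7] / [8] / [9];  Q = [1, 3] / [2, 5] / [4] / [6]
  Insert 3 (step 7): P = [2, 3] / [4, 5] / [7] / [8] / [9];  Q = [1, 3] / [2, 5] / [4] / [6] / [7]
  Insert 6 (step 8): P = [2, 3, 6] / [4, 5] / [7] / [8] / [9];  Q = [1, 3, 8] / [2, 5] / [4] / [6] / [7]
  Insert 1 (step 9): P = [1, 3, 6] / [2, 5] / [4] / [7] / [8] / [9];  Q = [1, 3, 8] / [2, 5] / [4] / [6] / [7] / [9]
Final shape: (3, 2, 1, 1, 1, 1).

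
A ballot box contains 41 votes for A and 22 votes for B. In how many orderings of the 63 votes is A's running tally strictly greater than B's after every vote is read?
Strict-lead orderings = 15902099171057505

Total orderings of the 63 votes with 41 for A: C(63, 41) = 52728013040874885. By the Bertrand ballot formula (Cycle Lemma / reflection principle), the number of orderings in which A is strictly ahead of B throughout is (p − q)/(p + q) · C(p + q, p) = (41 − 22)/(41 + 22) · 52728013040874885 = 15902099171057505.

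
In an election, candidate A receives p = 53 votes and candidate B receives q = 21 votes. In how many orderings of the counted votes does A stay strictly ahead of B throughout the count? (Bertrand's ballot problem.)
Strict-lead orderings = 654938537768140032

Total orderings of the 74 votes with 53 for A: C(74, 53) = 1514545368588823824. By the Bertrand ballot formula (Cycle Lemma / reflection principle), the number of orderings in which A is strictly ahead of B throughout is (p − q)/(p + q) · C(p + q, p) = (53 − 21)/(53 + 21) · 1514545368588823824 = 654938537768140032.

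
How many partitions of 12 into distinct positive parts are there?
q(12) = 15

List partitions of 12 into distinct parts: 12, 11+1, 10+2, 9+3, 9+2+1, 8+4, 8+3+1, 7+5, 7+4+1, 7+3+2, 6+5+1, 6+4+2, 6+3+2+1, 5+4+3, 5+4+2+1. There are q(12) = 15. (Euler: this equals the number of odd-part partitions of 12.)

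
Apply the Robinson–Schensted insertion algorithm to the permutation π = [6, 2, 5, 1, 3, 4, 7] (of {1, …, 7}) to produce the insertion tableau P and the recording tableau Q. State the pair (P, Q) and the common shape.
P = [1, 3, 4, 7] / [2, 5] / [6];  Q = [1, 3, 6, 7] / [2, 5] / [4];  common shape = (4, 2, 1)

Row-insert the values π_1, π_2, … into P one at a time, bumping the leftmost entry strictly greater than the inserted value down to the next row. The recording tableau Q records, in position (i, j), the step at which that cell was added to P.
  Insert 6 (step 1): P = [6];  Q = [1]
  Insert 2 (step 2): P = [2] / [6];  Q = [1] / [2]
  Insert 5 (step 3): P = [2, 5] / [6];  Q = [1, 3] / [2]
  Insert 1 (step 4): P = [1, 5] / [2] / [6];  Q = [1, 3] / [2] / [4]
  Insert 3 (step 5): P = [1, 3] / [2, 5] / [6];  Q = [1, 3] / [2, 5] / [4]
  Insert 4 (step 6): P = [1, 3, 4] / [2, 5] / [6];  Q = [1, 3, 6] / [2, 5] / [4]
  Insert 7 (step 7): P = [1, 3, 4, 7] / [2, 5] / [6];  Q = [1, 3, 6, 7] / [2, 5] / [4]
Final shape: (4, 2, 1).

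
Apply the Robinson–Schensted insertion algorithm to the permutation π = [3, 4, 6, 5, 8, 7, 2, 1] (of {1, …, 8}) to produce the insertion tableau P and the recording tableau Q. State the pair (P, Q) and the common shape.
P = [1, 4, 5, 7] / [2, 8] / [3] / [6];  Q = [1, 2, 3, 5] / [4, 6] / [7] / [8];  common shape = (4, 2, 1, 1)

Row-insert the values π_1, π_2, … into P one at a time, bumping the leftmost entry strictly greater than the inserted value down to the next row. The recording tableau Q records, in position (i, j), the step at which that cell was added to P.
  Insert 3 (step 1): P = [3];  Q = [1]
  Insert 4 (step 2): P = [3, 4];  Q = [1, 2]
  Insert 6 (step 3): P = [3, 4, 6];  Q = [1, 2, 3]
  Insert 5 (step 4): P = [3, 4, 5] / [6];  Q = [1, 2, 3] / [4]
  Insert 8 (step 5): P = [3, 4, 5, 8] / [6];  Q = [1, 2, 3, 5] / [4]
  Insert 7 (step 6): P = [3, 4, 5, 7] / [6, 8];  Q = [1, 2, 3, 5] / [4, 6]
  Insert 2 (step 7): P = [2, 4, 5, 7] / [3, 8] / [6];  Q = [1, 2, 3, 5] / [4, 6] / [7]
  Insert 1 (step 8): P = [1, 4, 5, 7] / [2, 8] / [3] / [6];  Q = [1, 2, 3, 5] / [4, 6] / [7] / [8]
Final shape: (4, 2, 1, 1).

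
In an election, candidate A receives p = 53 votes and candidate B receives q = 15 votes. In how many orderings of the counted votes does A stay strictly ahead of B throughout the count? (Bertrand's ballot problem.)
Strict-lead orderings = 247918374592416

Total orderings of the 68 votes with 53 for A: C(68, 53) = 443643407165376. By the Bertrand ballot formula (Cycle Lemma / reflection principle), the number of orderings in which A is strictly ahead of B throughout is (p − q)/(p + q) · C(p + q, p) = (53 − 15)/(53 + 15) · 443643407165376 = 247918374592416.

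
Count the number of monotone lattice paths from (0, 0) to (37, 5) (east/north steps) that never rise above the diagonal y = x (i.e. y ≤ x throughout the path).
Number of paths = 738738

By the reflection principle (André's argument), the number of monotone paths to (37, 5) with n ≤ m that never go above y = x is C(42, 37) − C(42, 38) = 850668 − 111930 = 738738.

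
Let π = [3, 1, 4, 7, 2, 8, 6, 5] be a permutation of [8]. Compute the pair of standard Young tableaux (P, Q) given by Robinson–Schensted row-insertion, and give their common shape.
P = [1, 2, 5, 8] / [3, 4, 6] / [7];  Q = [1, 3, 4, 6] / [2, 5, 7] / [8];  common shape = (4, 3, 1)

Row-insert the values π_1, π_2, … into P one at a time, bumping the leftmost entry strictly greater than the inserted value down to the next row. The recording tableau Q records, in position (i, j), the step at which that cell was added to P.
  Insert 3 (step 1): P = [3];  Q = [1]
  Insert 1 (step 2): P = [1] / [3];  Q = [1] / [2]
  Insert 4 (step 3): P = [1, 4] / [3];  Q = [1, 3] / [2]
  Insert 7 (step 4): P = [1, 4, 7] / [3];  Q = [1, 3, 4] / [2]
  Insert 2 (step 5): P = [1, 2, 7] / [3, 4];  Q = [1, 3, 4] / [2, 5]
  Insert 8 (step 6): P = [1, 2, 7, 8] / [3, 4];  Q = [1, 3, 4, 6] / [2, 5]
  Insert 6 (step 7): P = [1, 2, 6, 8] / [3, 4, 7];  Q = [1, 3, 4, 6] / [2, 5, 7]
  Insert 5 (step 8): P = [1, 2, 5, 8] / [3, 4, 6] / [7];  Q = [1, 3, 4, 6] / [2, 5, 7] / [8]
Final shape: (4, 3, 1).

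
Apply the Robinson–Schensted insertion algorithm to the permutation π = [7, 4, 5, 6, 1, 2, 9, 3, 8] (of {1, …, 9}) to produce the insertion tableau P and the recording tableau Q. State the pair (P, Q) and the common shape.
P = [1, 2, 3, 8] / [4, 5, 6, 9] / [7];  Q = [1, 3, 4, 7] / [2, 6, 8, 9] / [5];  common shape = (4, 4, 1)

Row-insert the values π_1, π_2, … into P one at a time, bumping the leftmost entry strictly greater than the inserted value down to the next row. The recording tableau Q records, in position (i, j), the step at which that cell was added to P.
  Insert 7 (step 1): P = [7];  Q = [1]
  Insert 4 (step 2): P = [4] / [7];  Q = [1] / [2]
  Insert 5 (step 3): P = [4, 5] / [7];  Q = [1, 3] / [2]
  Insert 6 (step 4): P = [4, 5, 6] / [7];  Q = [1, 3, 4] / [2]
  Insert 1 (step 5): P = [1, 5, 6] / [4] / [7];  Q = [1, 3, 4] / [2] / [5]
  Insert 2 (step 6): P = [1, 2, 6] / [4, 5] / [7];  Q = [1, 3, 4] / [2, 6] / [5]
  Insert 9 (step 7): P = [1, 2, 6, 9] / [4, 5] / [7];  Q = [1, 3, 4, 7] / [2, 6] / [5]
  Insert 3 (step 8): P = [1, 2, 3, 9] / [4, 5, 6] / [7];  Q = [1, 3, 4, 7] / [2, 6, 8] / [5]
  Insert 8 (step 9): P = [1, 2, 3, 8] / [4, 5, 6, 9] / [7];  Q = [1, 3, 4, 7] / [2, 6, 8, 9] / [5]
Final shape: (4, 4, 1).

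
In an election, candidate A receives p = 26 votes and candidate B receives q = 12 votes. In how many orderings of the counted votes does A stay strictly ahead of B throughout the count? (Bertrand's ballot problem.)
Strict-lead orderings = 997490844

Total orderings of the 38 votes with 26 for A: C(38, 26) = 2707475148. By the Bertrand ballot formula (Cycle Lemma / reflection principle), the number of orderings in which A is strictly ahead of B throughout is (p − q)/(p + q) · C(p + q, p) = (26 − 12)/(26 + 12) · 2707475148 = 997490844.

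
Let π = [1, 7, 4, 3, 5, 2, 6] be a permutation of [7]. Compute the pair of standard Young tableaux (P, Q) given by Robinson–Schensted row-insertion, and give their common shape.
P = [1, 2, 5, 6] / [3] / [4] / [7];  Q = [1, 2, 5, 7] / [3] / [4] / [6];  common shape = (4, 1, 1, 1)

Row-insert the values π_1, π_2, … into P one at a time, bumping the leftmost entry strictly greater than the inserted value down to the next row. The recording tableau Q records, in position (i, j), the step at which that cell was added to P.
  Insert 1 (step 1): P = [1];  Q = [1]
  Insert 7 (step 2): P = [1, 7];  Q = [1, 2]
  Insert 4 (step 3): P = [1, 4] / [7];  Q = [1, 2] / [3]
  Insert 3 (step 4): P = [1, 3] / [4] / [7];  Q = [1, 2] / [3] / [4]
  Insert 5 (step 5): P = [1, 3, 5] / [4] / [7];  Q = [1, 2, 5] / [3] / [4]
  Insert 2 (step 6): P = [1, 2, 5] / [3] / [4] / [7];  Q = [1, 2, 5] / [3] / [4] / [6]
  Insert 6 (step 7): P = [1, 2, 5, 6] / [3] / [4] / [7];  Q = [1, 2, 5, 7] / [3] / [4] / [6]
Final shape: (4, 1, 1, 1).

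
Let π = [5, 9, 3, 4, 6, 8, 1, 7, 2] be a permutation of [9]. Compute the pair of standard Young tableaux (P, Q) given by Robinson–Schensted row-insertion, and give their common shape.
P = [1, 2, 6, 7] / [3, 4] / [5, 8] / [9];  Q = [1, 2, 5, 6] / [3, 4] / [7, 8] / [9];  common shape = (4, 2, 2, 1)

Row-insert the values π_1, π_2, … into P one at a time, bumping the leftmost entry strictly greater than the inserted value down to the next row. The recording tableau Q records, in position (i, j), the step at which that cell was added to P.
  Insert 5 (step 1): P = [5];  Q = [1]
  Insert 9 (step 2): P = [5, 9];  Q = [1, 2]
  Insert 3 (step 3): P = [3, 9] / [5];  Q = [1, 2] / [3]
  Insert 4 (step 4): P = [3, 4] / [5, 9];  Q = [1, 2] / [3, 4]
  Insert 6 (step 5): P = [3, 4, 6] / [5, 9];  Q = [1, 2, 5] / [3, 4]
  Insert 8 (step 6): P = [3, 4, 6, 8] / [5, 9];  Q = [1, 2, 5, 6] / [3, 4]
  Insert 1 (step 7): P = [1, 4, 6, 8] / [3, 9] / [5];  Q = [1, 2, 5, 6] / [3, 4] / [7]
  Insert 7 (step 8): P = [1, 4, 6, 7] / [3, 8] / [5, 9];  Q = [1, 2, 5, 6] / [3, 4] / [7, 8]
  Insert 2 (step 9): P = [1, 2, 6, 7] / [3, 4] / [5, 8] / [9];  Q = [1, 2, 5, 6] / [3, 4] / [7, 8] / [9]
Final shape: (4, 2, 2, 1).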